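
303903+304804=608707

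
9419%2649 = 1472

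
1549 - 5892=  - 4343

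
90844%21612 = 4396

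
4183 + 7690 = 11873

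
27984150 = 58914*475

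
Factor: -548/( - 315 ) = 2^2* 3^( - 2 ) * 5^ (-1)*7^ ( - 1)* 137^1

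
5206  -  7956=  - 2750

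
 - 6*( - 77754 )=466524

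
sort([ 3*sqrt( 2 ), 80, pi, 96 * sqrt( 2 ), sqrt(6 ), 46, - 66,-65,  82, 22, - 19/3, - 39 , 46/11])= [ - 66, - 65, - 39, - 19/3,sqrt( 6),pi, 46/11,3 * sqrt( 2), 22, 46, 80, 82, 96*sqrt( 2 )]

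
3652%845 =272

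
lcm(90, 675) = 1350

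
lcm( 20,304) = 1520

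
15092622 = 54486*277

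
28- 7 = 21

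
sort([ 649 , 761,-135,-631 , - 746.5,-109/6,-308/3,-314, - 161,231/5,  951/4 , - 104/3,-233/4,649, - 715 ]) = [-746.5,  -  715  , - 631, - 314 ,-161, -135,- 308/3,  -  233/4,-104/3,-109/6,231/5, 951/4, 649,649, 761 ] 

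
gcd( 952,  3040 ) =8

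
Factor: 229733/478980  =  2^(-2) * 3^(  -  3)*5^( - 1 )*7^1 * 37^1 = 259/540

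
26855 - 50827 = - 23972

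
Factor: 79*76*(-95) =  - 2^2*5^1*19^2 *79^1 = -  570380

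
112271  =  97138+15133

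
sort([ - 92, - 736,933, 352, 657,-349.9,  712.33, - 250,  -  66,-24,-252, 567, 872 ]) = [-736 ,-349.9,-252, - 250,-92, - 66, - 24, 352, 567, 657, 712.33, 872, 933 ] 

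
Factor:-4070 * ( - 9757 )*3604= 2^3*5^1 *11^2*17^1*37^1*53^1*887^1 = 143118407960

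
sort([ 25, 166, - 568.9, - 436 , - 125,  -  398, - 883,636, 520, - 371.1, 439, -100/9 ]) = [ -883, - 568.9, - 436,-398, - 371.1, - 125, - 100/9,25,166,439, 520,636]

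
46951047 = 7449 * 6303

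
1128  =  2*564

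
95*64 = 6080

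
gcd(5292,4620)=84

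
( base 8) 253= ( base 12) 123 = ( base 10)171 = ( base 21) 83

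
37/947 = 37/947 = 0.04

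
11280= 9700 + 1580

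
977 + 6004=6981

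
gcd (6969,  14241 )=303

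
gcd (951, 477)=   3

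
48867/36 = 1357 + 5/12 = 1357.42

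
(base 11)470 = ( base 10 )561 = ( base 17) 1g0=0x231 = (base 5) 4221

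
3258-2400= 858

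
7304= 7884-580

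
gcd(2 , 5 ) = 1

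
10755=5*2151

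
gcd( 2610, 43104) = 6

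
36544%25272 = 11272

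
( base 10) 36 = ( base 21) 1f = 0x24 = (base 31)15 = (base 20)1G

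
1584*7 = 11088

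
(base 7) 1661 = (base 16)2a8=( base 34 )k0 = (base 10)680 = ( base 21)1B8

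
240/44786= 120/22393 = 0.01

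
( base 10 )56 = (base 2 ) 111000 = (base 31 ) 1P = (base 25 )26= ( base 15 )3b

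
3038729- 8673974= - 5635245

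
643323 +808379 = 1451702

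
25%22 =3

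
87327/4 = 87327/4 = 21831.75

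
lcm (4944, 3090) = 24720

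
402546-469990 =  - 67444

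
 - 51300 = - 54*950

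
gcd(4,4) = 4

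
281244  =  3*93748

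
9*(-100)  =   - 900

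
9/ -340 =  - 1 + 331/340 = - 0.03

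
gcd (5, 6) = 1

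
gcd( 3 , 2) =1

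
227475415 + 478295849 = 705771264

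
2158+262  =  2420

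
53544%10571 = 689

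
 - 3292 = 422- 3714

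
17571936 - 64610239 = - 47038303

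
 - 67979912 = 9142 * (  -  7436 ) 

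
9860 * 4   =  39440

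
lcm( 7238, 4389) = 412566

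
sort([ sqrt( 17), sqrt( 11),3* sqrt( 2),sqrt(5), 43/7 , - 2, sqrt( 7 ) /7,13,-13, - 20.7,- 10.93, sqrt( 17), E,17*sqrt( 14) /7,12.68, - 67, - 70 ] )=[ -70,-67 , - 20.7, - 13, - 10.93, - 2, sqrt( 7)/7, sqrt(5 ), E, sqrt(11), sqrt (17), sqrt( 17), 3*sqrt( 2), 43/7, 17*sqrt( 14) /7,12.68,13] 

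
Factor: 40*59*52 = 122720 = 2^5*5^1*13^1*59^1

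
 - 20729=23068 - 43797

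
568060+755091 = 1323151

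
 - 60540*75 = - 4540500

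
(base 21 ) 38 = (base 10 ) 71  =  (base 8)107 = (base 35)21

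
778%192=10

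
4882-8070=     -  3188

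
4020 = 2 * 2010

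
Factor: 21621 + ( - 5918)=41^1*383^1 = 15703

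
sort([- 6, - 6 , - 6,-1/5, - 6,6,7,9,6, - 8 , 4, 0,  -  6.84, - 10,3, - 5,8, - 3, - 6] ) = [ - 10,  -  8, - 6.84, - 6, - 6, - 6, - 6,-6, - 5, - 3,-1/5, 0, 3, 4,6, 6,7,8, 9]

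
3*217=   651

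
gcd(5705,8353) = 1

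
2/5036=1/2518 = 0.00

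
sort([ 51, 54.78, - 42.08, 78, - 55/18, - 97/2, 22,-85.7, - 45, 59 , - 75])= [ - 85.7, - 75, - 97/2, - 45 , - 42.08 , - 55/18, 22, 51, 54.78,59, 78]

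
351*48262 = 16939962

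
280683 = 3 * 93561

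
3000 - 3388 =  - 388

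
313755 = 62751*5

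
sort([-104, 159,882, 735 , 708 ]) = [ - 104, 159,  708,  735,  882]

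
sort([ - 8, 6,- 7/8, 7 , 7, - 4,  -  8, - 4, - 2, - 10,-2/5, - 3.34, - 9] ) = [ - 10, - 9, -8,-8, - 4, - 4, - 3.34,- 2, - 7/8,-2/5, 6, 7, 7] 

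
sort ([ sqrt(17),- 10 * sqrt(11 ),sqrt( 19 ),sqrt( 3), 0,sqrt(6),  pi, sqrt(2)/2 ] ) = [ - 10*sqrt( 11),  0,sqrt( 2 )/2,sqrt(3),sqrt ( 6), pi, sqrt ( 17),sqrt(19 )] 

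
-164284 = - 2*82142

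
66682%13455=12862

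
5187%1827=1533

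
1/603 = 1/603 = 0.00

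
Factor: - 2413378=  -2^1*11^1*163^1*673^1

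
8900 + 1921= 10821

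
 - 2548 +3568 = 1020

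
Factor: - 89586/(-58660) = 2^(- 1)*3^4 * 5^ ( -1)*79^1*419^( -1 )=6399/4190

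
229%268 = 229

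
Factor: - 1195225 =-5^2*47809^1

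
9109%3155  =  2799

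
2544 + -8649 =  - 6105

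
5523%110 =23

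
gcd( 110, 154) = 22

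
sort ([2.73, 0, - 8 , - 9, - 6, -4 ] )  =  [ - 9,-8, - 6, - 4 , 0, 2.73]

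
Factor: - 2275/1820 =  - 2^( - 2 ) * 5^1 = - 5/4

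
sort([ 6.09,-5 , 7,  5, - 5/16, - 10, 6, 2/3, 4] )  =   [  -  10, -5, - 5/16, 2/3,  4, 5 , 6 , 6.09  ,  7] 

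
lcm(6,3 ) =6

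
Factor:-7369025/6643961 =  - 5^2 * 239^(  -  1 )*27799^( - 1 )  *294761^1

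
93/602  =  93/602 = 0.15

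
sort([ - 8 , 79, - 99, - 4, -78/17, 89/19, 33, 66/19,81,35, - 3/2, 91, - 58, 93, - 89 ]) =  [  -  99 , - 89, - 58, - 8, - 78/17, - 4, - 3/2,66/19, 89/19, 33,35,79,81, 91, 93 ] 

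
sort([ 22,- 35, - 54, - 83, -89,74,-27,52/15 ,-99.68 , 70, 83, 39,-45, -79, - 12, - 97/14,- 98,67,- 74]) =[ - 99.68, -98, - 89,-83, -79,  -  74, - 54, - 45,-35,  -  27, - 12, -97/14, 52/15, 22,39, 67, 70, 74, 83]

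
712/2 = 356 =356.00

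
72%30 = 12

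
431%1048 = 431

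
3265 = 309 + 2956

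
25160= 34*740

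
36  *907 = 32652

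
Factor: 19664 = 2^4*1229^1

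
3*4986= 14958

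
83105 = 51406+31699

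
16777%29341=16777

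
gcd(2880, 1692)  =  36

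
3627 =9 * 403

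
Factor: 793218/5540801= 2^1*3^1*7^( - 1)*73^1*1811^1 *791543^(-1 ) 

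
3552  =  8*444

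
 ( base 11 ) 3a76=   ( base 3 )21020210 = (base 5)132121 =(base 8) 12246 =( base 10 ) 5286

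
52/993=52/993 = 0.05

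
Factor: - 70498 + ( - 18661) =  - 89159  =  - 7^1 * 47^1 * 271^1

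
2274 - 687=1587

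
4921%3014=1907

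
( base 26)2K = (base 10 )72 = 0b1001000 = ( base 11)66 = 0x48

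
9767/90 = 9767/90  =  108.52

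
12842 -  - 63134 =75976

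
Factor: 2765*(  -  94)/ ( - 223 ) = 259910/223 = 2^1*5^1*7^1*47^1 *79^1*223^(-1)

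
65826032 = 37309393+28516639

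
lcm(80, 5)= 80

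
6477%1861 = 894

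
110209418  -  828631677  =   - 718422259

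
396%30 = 6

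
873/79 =873/79=   11.05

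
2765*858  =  2372370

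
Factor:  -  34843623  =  -3^1*11614541^1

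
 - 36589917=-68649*533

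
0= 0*6381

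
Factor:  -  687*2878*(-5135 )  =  2^1*3^1*5^1*13^1*79^1*229^1 * 1439^1 = 10152850110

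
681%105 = 51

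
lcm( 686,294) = 2058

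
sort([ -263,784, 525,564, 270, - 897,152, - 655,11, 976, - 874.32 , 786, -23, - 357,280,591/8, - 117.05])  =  [-897, - 874.32,  -  655,  -  357,  -  263, - 117.05, - 23,  11, 591/8 , 152, 270,280, 525, 564,784,786, 976 ] 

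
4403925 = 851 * 5175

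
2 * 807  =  1614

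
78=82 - 4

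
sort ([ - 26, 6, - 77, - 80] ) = [-80,  -  77 , - 26,6 ]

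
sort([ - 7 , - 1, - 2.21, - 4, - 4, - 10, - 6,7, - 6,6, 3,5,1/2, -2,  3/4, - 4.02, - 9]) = [ - 10, - 9,  -  7, - 6, - 6, - 4.02, - 4, - 4, - 2.21, - 2,  -  1,1/2,  3/4,3,5,6, 7]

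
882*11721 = 10337922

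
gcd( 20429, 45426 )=1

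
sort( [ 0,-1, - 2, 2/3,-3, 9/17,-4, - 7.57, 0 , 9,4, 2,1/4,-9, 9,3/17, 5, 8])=[-9,-7.57, - 4, - 3, - 2,  -  1,  0, 0, 3/17, 1/4, 9/17, 2/3,  2,4, 5, 8, 9, 9] 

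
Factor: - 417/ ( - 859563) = 139/286521 =3^( - 1)*139^1 * 95507^( - 1)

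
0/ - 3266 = 0/1 = -0.00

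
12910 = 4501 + 8409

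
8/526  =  4/263 = 0.02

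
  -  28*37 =  -  1036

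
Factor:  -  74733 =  - 3^1 * 29^1  *  859^1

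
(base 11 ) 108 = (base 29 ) 4D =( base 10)129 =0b10000001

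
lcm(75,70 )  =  1050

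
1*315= 315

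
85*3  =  255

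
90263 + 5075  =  95338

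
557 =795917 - 795360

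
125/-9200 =-1 + 363/368 = - 0.01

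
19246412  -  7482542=11763870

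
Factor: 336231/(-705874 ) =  - 2^( - 1 )*3^4* 7^1*13^( - 1 ) * 17^( - 1)*593^1*1597^( - 1 ) 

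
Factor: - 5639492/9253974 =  - 2^1*3^ ( - 1)*467^1*487^( - 1) *3019^1*3167^( - 1) = -  2819746/4626987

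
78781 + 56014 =134795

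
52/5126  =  26/2563   =  0.01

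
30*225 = 6750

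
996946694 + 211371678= 1208318372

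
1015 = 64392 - 63377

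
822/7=117 + 3/7 = 117.43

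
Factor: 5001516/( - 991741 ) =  - 2^2*3^2*13^1*10687^1*991741^ (  -  1) 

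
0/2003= 0=0.00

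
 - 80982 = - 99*818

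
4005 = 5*801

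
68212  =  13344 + 54868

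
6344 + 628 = 6972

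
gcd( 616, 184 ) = 8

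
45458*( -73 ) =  - 3318434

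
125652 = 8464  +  117188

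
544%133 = 12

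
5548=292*19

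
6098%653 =221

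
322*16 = 5152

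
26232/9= 2914  +  2/3 = 2914.67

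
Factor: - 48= - 2^4*3^1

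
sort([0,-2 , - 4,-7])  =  [-7,-4,-2 , 0]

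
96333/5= 19266 + 3/5=19266.60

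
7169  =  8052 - 883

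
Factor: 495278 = 2^1*7^1*17^1 * 2081^1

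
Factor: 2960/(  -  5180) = -4/7 =- 2^2*7^(-1)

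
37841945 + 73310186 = 111152131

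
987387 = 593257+394130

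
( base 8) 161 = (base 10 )113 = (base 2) 1110001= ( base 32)3H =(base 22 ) 53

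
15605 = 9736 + 5869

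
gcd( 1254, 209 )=209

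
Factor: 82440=2^3*3^2*5^1* 229^1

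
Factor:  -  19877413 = -179^1*293^1*379^1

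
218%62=32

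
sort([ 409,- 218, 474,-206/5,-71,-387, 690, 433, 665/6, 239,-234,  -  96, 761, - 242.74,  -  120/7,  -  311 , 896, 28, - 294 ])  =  [ - 387, - 311,  -  294,- 242.74,  -  234,-218,-96, - 71, - 206/5,  -  120/7,28,665/6, 239,409 , 433, 474,690, 761,  896]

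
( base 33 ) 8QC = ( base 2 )10010101101110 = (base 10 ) 9582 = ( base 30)ajc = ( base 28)C66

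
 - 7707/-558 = 2569/186 = 13.81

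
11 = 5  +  6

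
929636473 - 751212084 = 178424389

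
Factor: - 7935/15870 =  - 2^ ( - 1 ) = - 1/2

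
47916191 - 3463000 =44453191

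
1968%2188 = 1968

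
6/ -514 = -3/257 = -0.01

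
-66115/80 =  - 827 + 9/16 = -826.44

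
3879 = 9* 431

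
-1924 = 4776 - 6700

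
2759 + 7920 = 10679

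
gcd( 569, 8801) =1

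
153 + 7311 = 7464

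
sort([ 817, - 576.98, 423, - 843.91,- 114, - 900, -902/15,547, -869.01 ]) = [- 900,  -  869.01, - 843.91 , - 576.98, - 114, - 902/15,423, 547, 817]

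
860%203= 48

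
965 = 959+6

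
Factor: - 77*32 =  - 2464 = - 2^5*7^1*11^1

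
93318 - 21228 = 72090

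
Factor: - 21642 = -2^1 *3^1 * 3607^1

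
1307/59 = 1307/59 = 22.15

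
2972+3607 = 6579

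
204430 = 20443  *10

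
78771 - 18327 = 60444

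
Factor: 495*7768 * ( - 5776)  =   - 22209644160 = -2^7*3^2 * 5^1*11^1 * 19^2*971^1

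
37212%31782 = 5430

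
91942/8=11492 + 3/4= 11492.75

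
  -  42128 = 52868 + -94996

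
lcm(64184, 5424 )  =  385104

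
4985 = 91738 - 86753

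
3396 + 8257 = 11653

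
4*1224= 4896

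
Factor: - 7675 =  - 5^2*307^1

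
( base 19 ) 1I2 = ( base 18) 233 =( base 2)1011000001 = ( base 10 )705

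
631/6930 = 631/6930= 0.09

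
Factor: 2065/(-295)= -7 = - 7^1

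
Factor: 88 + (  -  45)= 43^1 =43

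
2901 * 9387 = 27231687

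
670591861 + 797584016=1468175877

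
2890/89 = 32 + 42/89= 32.47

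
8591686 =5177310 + 3414376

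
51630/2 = 25815 = 25815.00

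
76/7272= 19/1818 = 0.01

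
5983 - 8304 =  - 2321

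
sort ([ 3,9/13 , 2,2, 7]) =[9/13,2, 2,3,7 ] 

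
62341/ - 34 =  - 62341/34 = - 1833.56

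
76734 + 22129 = 98863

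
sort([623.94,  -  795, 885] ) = [-795,623.94,885]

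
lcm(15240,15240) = 15240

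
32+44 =76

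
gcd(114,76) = 38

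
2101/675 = 2101/675 = 3.11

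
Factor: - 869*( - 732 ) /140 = 159027/35 = 3^1*5^( - 1)*7^(-1 )*11^1*61^1*79^1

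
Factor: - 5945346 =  - 2^1*3^3*11^1  *10009^1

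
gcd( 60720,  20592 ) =528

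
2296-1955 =341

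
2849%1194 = 461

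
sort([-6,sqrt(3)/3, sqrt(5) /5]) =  [ - 6,sqrt(5) /5,sqrt(3) /3 ]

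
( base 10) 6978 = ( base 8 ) 15502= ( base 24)c2i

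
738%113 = 60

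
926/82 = 463/41 = 11.29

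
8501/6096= 1+2405/6096 = 1.39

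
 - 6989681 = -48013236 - -41023555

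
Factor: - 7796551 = -7^1*1113793^1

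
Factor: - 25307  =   - 25307^1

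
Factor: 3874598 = 2^1 * 7^1 * 13^1*61^1*349^1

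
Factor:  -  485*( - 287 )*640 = 89084800 = 2^7*5^2*7^1*41^1*97^1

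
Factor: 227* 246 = 2^1*3^1*41^1*227^1 = 55842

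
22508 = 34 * 662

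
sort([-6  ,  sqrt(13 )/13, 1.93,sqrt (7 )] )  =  [ - 6, sqrt(13 ) /13, 1.93, sqrt(7 )] 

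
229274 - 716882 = -487608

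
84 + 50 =134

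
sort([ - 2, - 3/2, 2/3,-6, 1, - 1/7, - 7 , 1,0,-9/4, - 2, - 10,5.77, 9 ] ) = [ -10, - 7,-6, - 9/4,-2, - 2,-3/2, - 1/7,0, 2/3,1, 1 , 5.77, 9 ]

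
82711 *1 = 82711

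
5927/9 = 5927/9 = 658.56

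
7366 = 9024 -1658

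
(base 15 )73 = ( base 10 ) 108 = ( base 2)1101100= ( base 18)60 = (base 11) 99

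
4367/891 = 4 + 73/81 = 4.90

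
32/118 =16/59 = 0.27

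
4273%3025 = 1248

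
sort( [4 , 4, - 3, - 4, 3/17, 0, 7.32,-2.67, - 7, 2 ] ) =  [ - 7,-4, - 3,-2.67, 0, 3/17,2, 4, 4, 7.32] 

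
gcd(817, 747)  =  1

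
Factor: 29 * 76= 2204 = 2^2*19^1* 29^1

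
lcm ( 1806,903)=1806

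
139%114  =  25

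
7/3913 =1/559  =  0.00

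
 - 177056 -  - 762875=585819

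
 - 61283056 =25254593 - 86537649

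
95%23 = 3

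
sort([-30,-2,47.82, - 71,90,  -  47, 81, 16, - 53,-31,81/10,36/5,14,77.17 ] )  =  [  -  71, - 53,- 47,-31, - 30, - 2,36/5, 81/10,14,16, 47.82,77.17,81,  90]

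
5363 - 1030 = 4333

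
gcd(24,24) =24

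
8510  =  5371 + 3139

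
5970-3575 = 2395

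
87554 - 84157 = 3397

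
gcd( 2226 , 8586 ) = 318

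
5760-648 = 5112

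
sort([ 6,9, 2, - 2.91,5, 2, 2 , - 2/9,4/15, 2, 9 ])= [ - 2.91,-2/9 , 4/15, 2, 2, 2,2, 5 , 6,9,9]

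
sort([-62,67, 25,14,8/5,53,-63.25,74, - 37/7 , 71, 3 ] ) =[-63.25,-62,-37/7, 8/5,3, 14 , 25 , 53,67,71,74] 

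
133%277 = 133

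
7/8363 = 7/8363=0.00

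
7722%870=762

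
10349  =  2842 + 7507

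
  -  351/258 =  - 2 + 55/86 =- 1.36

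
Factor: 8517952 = 2^6*17^1*7829^1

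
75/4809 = 25/1603 = 0.02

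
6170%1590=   1400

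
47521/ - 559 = -86  +  553/559 = - 85.01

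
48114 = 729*66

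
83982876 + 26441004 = 110423880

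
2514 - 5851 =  - 3337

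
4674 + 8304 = 12978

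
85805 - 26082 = 59723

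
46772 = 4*11693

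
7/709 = 7/709   =  0.01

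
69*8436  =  582084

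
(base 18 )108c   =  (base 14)227a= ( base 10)5988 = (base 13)2958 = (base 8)13544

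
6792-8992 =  - 2200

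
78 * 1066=83148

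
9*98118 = 883062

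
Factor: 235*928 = 218080= 2^5 * 5^1 * 29^1*47^1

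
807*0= 0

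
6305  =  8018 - 1713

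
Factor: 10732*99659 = 2^2*7^1 *23^1*619^1*2683^1 = 1069540388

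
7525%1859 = 89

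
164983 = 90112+74871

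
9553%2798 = 1159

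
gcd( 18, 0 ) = 18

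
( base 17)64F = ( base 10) 1817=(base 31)1rj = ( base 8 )3431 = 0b11100011001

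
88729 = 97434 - 8705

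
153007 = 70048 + 82959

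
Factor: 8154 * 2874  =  23434596 = 2^2 * 3^4 * 151^1 * 479^1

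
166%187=166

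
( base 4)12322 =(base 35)cm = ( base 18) 16a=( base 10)442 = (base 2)110111010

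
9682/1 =9682 = 9682.00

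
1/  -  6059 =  - 1/6059 = - 0.00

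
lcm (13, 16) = 208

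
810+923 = 1733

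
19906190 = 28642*695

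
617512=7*88216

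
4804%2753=2051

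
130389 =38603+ 91786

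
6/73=6/73 = 0.08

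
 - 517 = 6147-6664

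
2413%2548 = 2413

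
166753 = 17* 9809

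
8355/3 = 2785 =2785.00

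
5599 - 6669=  - 1070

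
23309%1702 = 1183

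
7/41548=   7/41548 = 0.00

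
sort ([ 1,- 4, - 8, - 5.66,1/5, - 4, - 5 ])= [ - 8, -5.66, - 5, - 4,-4,1/5, 1 ] 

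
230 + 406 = 636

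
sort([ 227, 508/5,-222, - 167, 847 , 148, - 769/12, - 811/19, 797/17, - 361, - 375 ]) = [ - 375, - 361,  -  222, - 167,-769/12, - 811/19, 797/17, 508/5,148, 227, 847 ] 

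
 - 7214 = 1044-8258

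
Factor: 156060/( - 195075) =-4/5 = -  2^2*5^( - 1)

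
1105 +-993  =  112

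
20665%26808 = 20665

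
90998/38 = 2394 + 13/19 = 2394.68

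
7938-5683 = 2255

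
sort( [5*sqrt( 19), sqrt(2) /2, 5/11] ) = [ 5/11,sqrt(2 )/2, 5*sqrt(19) ]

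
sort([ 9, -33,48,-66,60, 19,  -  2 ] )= [ -66,-33,- 2,9,19,  48,60] 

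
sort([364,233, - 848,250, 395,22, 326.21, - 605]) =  [  -  848, - 605 , 22, 233 , 250, 326.21,364,395] 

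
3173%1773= 1400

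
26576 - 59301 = - 32725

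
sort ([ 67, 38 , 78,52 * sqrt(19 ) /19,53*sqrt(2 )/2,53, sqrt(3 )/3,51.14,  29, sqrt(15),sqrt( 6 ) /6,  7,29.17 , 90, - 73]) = [ - 73,sqrt(6) /6,  sqrt( 3)/3, sqrt( 15 ),7,52*sqrt ( 19) /19,29,  29.17,53*sqrt( 2)/2,38, 51.14 , 53,67,78 , 90]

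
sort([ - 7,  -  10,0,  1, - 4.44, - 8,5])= [ - 10, - 8 , - 7, - 4.44,  0,1,5 ]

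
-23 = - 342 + 319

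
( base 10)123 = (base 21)5i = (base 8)173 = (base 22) 5D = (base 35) 3I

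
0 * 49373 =0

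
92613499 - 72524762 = 20088737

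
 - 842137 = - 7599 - 834538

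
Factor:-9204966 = -2^1 * 3^2*511387^1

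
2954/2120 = 1+417/1060 = 1.39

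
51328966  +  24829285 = 76158251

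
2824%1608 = 1216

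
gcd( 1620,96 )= 12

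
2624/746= 3 + 193/373 = 3.52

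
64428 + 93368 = 157796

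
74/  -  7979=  - 74/7979=- 0.01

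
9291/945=9 + 262/315= 9.83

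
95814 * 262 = 25103268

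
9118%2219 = 242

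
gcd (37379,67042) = 1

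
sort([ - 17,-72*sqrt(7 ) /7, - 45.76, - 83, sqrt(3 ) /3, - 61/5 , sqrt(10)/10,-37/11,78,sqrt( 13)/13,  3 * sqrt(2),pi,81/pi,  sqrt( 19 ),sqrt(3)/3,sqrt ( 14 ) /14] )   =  [ - 83 , - 45.76, - 72*sqrt( 7) /7, - 17, - 61/5, -37/11,sqrt( 14 ) /14,sqrt(13) /13,sqrt( 10) /10 , sqrt( 3) /3,sqrt( 3) /3,pi,  3*sqrt( 2) , sqrt ( 19 ) , 81/pi,78]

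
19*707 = 13433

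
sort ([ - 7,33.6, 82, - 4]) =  [ - 7, - 4,  33.6,82 ] 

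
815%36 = 23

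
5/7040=1/1408 =0.00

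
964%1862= 964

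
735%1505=735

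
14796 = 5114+9682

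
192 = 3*64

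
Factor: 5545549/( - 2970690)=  - 2^ ( - 1 )*3^ ( - 1) * 5^(-1 )*19^1*53^1*5507^1*99023^(-1)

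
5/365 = 1/73 = 0.01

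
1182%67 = 43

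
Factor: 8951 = 8951^1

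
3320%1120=1080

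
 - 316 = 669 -985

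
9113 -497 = 8616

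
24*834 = 20016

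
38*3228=122664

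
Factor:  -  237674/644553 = - 2^1*3^ (- 2)*7^( - 1 )*13^ (-1 )* 151^1 =-  302/819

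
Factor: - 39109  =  -7^1 * 37^1*151^1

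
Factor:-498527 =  - 498527^1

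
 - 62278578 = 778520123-840798701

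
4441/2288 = 4441/2288 = 1.94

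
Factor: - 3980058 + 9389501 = 5409443=13^1*43^1*9677^1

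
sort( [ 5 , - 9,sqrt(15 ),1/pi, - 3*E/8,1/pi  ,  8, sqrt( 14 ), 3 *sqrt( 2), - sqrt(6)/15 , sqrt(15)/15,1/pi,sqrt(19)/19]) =[ - 9, - 3*E/8, - sqrt ( 6)/15 , sqrt(19) /19,  sqrt( 15) /15,1/pi,1/pi,1/pi,sqrt (14 ), sqrt(15),  3*sqrt(2 ), 5 , 8]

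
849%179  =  133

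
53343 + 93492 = 146835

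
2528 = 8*316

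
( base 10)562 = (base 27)km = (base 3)202211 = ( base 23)11a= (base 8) 1062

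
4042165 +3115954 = 7158119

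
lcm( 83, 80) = 6640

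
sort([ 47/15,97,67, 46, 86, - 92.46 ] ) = [ -92.46, 47/15,46, 67, 86,97] 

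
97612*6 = 585672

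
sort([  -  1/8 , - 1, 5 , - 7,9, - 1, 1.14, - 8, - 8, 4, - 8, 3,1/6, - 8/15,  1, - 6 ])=[ - 8, - 8, - 8, - 7, - 6,-1, - 1 , - 8/15,  -  1/8 , 1/6 , 1,1.14,3,4, 5, 9]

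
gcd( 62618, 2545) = 1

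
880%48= 16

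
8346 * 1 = 8346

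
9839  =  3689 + 6150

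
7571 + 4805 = 12376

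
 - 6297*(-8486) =53436342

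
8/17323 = 8/17323 = 0.00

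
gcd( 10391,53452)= 1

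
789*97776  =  77145264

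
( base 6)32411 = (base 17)f80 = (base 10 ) 4471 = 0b1000101110111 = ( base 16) 1177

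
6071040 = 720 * 8432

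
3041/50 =3041/50 = 60.82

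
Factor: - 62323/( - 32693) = 32693^(-1)*62323^1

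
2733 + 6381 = 9114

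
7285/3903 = 7285/3903 = 1.87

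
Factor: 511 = 7^1*73^1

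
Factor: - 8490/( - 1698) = 5=   5^1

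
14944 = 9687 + 5257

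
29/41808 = 29/41808 = 0.00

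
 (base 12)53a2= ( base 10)9194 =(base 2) 10001111101010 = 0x23EA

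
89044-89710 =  -666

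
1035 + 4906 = 5941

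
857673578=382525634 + 475147944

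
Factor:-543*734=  - 398562=- 2^1*3^1*181^1*367^1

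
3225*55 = 177375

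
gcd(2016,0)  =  2016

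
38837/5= 7767 + 2/5  =  7767.40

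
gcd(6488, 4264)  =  8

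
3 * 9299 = 27897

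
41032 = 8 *5129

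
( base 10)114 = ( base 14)82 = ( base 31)3L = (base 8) 162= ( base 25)4E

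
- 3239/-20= 3239/20 = 161.95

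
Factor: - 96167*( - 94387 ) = 9076914629 = 37^1*2551^1*96167^1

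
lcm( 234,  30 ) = 1170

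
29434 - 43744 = -14310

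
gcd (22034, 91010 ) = 958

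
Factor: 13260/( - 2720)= -39/8 = - 2^( - 3 )*3^1*13^1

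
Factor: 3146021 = 3146021^1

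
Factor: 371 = 7^1*53^1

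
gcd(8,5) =1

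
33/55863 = 11/18621= 0.00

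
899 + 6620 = 7519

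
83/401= 83/401 =0.21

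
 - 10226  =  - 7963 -2263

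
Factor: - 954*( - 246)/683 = 234684/683 = 2^2*3^3*41^1*53^1 * 683^( -1)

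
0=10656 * 0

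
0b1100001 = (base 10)97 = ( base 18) 57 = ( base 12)81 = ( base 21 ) 4D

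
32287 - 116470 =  - 84183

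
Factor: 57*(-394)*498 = -2^2*3^2*19^1 * 83^1*197^1=- 11184084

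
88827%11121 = 10980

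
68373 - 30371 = 38002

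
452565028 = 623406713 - 170841685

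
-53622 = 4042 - 57664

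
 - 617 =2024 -2641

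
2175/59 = 2175/59 =36.86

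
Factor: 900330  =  2^1 * 3^1 * 5^1*30011^1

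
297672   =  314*948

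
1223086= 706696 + 516390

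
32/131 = 32/131 = 0.24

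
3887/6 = 3887/6 = 647.83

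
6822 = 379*18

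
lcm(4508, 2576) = 18032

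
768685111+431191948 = 1199877059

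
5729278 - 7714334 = -1985056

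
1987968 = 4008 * 496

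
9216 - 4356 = 4860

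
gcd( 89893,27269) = 1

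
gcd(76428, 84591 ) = 9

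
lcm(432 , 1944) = 3888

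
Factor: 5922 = 2^1*3^2*7^1*47^1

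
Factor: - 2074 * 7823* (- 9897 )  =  160577855094 = 2^1 *3^1 * 17^1*61^1*3299^1*7823^1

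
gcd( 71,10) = 1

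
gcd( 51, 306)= 51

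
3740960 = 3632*1030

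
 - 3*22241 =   -  66723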